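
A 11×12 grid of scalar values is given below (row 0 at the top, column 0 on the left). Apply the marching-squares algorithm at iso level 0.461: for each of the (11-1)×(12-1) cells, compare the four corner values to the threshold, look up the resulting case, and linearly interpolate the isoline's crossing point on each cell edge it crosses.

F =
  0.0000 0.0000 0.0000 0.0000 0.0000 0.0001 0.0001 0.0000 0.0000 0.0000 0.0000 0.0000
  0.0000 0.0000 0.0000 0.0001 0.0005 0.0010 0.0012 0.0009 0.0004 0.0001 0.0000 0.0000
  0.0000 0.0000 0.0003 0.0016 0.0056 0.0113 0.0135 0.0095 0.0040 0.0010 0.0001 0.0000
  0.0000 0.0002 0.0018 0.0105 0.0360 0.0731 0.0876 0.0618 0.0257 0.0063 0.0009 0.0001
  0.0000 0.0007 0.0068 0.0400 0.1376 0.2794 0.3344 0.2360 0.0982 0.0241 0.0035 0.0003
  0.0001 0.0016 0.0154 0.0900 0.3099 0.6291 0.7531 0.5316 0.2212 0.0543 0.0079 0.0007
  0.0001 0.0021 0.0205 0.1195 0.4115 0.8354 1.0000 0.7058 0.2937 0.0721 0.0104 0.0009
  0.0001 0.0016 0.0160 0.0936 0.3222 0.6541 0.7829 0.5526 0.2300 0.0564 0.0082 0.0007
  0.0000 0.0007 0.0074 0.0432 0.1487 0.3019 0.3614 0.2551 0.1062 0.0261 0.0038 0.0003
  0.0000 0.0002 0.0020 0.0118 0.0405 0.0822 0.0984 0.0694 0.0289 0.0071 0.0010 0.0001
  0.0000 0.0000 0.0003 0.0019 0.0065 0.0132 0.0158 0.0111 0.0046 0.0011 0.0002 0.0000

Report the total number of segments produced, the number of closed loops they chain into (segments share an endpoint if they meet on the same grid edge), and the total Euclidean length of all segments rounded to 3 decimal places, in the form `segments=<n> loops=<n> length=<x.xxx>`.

cell (4,4): code 0100 → (4.519,5.000)–(5.000,4.473)
cell (4,5): code 1100 → (4.302,6.000)–(4.519,5.000)
cell (4,6): code 1100 → (4.761,7.000)–(4.302,6.000)
cell (4,7): code 1000 → (5.000,7.227)–(4.761,7.000)
cell (5,4): code 0110 → (5.000,4.473)–(6.000,4.117)
cell (5,7): code 1001 → (6.000,7.594)–(5.000,7.227)
cell (6,4): code 0110 → (6.000,4.117)–(7.000,4.418)
cell (6,7): code 1001 → (7.000,7.284)–(6.000,7.594)
cell (7,4): code 0010 → (7.000,4.418)–(7.548,5.000)
cell (7,5): code 0011 → (7.548,5.000)–(7.764,6.000)
cell (7,6): code 0011 → (7.764,6.000)–(7.308,7.000)
cell (7,7): code 0001 → (7.308,7.000)–(7.000,7.284)
total: 12 segments, chained into 1 closed loop(s), length Σ = 10.724685

segments=12 loops=1 length=10.725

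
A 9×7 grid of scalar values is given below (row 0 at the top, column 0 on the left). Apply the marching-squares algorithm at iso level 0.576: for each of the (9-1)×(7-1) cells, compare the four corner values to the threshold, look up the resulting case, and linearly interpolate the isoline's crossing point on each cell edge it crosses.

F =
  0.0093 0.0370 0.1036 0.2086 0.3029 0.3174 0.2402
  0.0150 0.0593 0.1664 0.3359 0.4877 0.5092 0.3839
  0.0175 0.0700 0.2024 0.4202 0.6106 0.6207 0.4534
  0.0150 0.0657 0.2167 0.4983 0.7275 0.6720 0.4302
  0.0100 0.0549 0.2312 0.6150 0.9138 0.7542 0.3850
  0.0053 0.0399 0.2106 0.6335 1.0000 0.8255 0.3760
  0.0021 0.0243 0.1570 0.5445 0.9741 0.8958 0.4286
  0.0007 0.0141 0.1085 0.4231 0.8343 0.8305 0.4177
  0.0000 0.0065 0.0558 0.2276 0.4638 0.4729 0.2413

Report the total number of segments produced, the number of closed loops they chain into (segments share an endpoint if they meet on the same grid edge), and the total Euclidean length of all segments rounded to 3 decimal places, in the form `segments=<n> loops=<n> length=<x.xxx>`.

cell (1,3): code 0100 → (1.718,4.000)–(2.000,3.818)
cell (1,4): code 1100 → (1.599,5.000)–(1.718,4.000)
cell (1,5): code 1000 → (2.000,5.267)–(1.599,5.000)
cell (2,3): code 0110 → (2.000,3.818)–(3.000,3.339)
cell (2,5): code 1001 → (3.000,5.397)–(2.000,5.267)
cell (3,2): code 0100 → (3.666,3.000)–(4.000,2.898)
cell (3,3): code 1110 → (3.000,3.339)–(3.666,3.000)
cell (3,5): code 1001 → (4.000,5.483)–(3.000,5.397)
cell (4,2): code 0110 → (4.000,2.898)–(5.000,2.864)
cell (4,5): code 1001 → (5.000,5.555)–(4.000,5.483)
cell (5,2): code 0010 → (5.000,2.864)–(5.646,3.000)
cell (5,3): code 0111 → (5.646,3.000)–(6.000,3.073)
cell (5,5): code 1001 → (6.000,5.685)–(5.000,5.555)
cell (6,3): code 0110 → (6.000,3.073)–(7.000,3.372)
cell (6,5): code 1001 → (7.000,5.617)–(6.000,5.685)
cell (7,3): code 0010 → (7.000,3.372)–(7.697,4.000)
cell (7,4): code 0011 → (7.697,4.000)–(7.712,5.000)
cell (7,5): code 0001 → (7.712,5.000)–(7.000,5.617)
total: 18 segments, chained into 1 closed loop(s), length Σ = 15.000623

segments=18 loops=1 length=15.001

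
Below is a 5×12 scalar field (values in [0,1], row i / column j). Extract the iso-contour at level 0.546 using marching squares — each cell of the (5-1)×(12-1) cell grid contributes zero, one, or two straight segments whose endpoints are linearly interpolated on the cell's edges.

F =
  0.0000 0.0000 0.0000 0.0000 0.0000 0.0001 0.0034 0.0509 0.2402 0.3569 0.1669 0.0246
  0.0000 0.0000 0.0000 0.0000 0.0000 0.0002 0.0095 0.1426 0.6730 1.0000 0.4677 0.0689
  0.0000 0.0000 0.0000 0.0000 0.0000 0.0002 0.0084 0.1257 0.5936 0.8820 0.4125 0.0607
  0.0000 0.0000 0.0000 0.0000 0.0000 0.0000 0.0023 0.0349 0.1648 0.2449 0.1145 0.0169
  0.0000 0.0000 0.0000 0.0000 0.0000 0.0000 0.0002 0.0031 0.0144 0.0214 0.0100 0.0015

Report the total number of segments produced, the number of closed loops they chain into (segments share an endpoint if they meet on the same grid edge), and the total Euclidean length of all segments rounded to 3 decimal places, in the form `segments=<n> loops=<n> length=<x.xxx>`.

cell (0,7): code 0100 → (0.707,8.000)–(1.000,7.761)
cell (0,8): code 1100 → (0.294,9.000)–(0.707,8.000)
cell (0,9): code 1000 → (1.000,9.853)–(0.294,9.000)
cell (1,7): code 0110 → (1.000,7.761)–(2.000,7.898)
cell (1,9): code 1001 → (2.000,9.716)–(1.000,9.853)
cell (2,7): code 0010 → (2.000,7.898)–(2.111,8.000)
cell (2,8): code 0011 → (2.111,8.000)–(2.527,9.000)
cell (2,9): code 0001 → (2.527,9.000)–(2.000,9.716)
total: 8 segments, chained into 1 closed loop(s), length Σ = 6.709240

segments=8 loops=1 length=6.709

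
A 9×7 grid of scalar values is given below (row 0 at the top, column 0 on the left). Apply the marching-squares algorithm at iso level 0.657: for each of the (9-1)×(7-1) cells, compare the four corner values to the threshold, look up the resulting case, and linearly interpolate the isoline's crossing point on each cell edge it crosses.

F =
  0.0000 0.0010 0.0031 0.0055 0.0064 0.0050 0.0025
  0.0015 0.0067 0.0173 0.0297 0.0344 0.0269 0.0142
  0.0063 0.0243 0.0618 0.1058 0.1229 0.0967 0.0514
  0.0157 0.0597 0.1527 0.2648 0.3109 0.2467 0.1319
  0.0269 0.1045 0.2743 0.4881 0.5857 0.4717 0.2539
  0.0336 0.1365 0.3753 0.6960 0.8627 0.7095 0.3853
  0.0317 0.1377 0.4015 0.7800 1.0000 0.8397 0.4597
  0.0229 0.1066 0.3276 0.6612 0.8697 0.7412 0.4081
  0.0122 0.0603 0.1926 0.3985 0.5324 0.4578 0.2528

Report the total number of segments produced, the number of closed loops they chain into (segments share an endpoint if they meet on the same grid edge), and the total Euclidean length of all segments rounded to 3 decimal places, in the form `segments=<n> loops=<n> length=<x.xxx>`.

cell (4,2): code 0100 → (4.812,3.000)–(5.000,2.878)
cell (4,3): code 1100 → (4.257,4.000)–(4.812,3.000)
cell (4,4): code 1100 → (4.779,5.000)–(4.257,4.000)
cell (4,5): code 1000 → (5.000,5.162)–(4.779,5.000)
cell (5,2): code 0110 → (5.000,2.878)–(6.000,2.675)
cell (5,5): code 1001 → (6.000,5.481)–(5.000,5.162)
cell (6,2): code 0110 → (6.000,2.675)–(7.000,2.987)
cell (6,5): code 1001 → (7.000,5.253)–(6.000,5.481)
cell (7,2): code 0010 → (7.000,2.987)–(7.016,3.000)
cell (7,3): code 0011 → (7.016,3.000)–(7.631,4.000)
cell (7,4): code 0011 → (7.631,4.000)–(7.297,5.000)
cell (7,5): code 0001 → (7.297,5.000)–(7.000,5.253)
total: 12 segments, chained into 1 closed loop(s), length Σ = 9.550757

segments=12 loops=1 length=9.551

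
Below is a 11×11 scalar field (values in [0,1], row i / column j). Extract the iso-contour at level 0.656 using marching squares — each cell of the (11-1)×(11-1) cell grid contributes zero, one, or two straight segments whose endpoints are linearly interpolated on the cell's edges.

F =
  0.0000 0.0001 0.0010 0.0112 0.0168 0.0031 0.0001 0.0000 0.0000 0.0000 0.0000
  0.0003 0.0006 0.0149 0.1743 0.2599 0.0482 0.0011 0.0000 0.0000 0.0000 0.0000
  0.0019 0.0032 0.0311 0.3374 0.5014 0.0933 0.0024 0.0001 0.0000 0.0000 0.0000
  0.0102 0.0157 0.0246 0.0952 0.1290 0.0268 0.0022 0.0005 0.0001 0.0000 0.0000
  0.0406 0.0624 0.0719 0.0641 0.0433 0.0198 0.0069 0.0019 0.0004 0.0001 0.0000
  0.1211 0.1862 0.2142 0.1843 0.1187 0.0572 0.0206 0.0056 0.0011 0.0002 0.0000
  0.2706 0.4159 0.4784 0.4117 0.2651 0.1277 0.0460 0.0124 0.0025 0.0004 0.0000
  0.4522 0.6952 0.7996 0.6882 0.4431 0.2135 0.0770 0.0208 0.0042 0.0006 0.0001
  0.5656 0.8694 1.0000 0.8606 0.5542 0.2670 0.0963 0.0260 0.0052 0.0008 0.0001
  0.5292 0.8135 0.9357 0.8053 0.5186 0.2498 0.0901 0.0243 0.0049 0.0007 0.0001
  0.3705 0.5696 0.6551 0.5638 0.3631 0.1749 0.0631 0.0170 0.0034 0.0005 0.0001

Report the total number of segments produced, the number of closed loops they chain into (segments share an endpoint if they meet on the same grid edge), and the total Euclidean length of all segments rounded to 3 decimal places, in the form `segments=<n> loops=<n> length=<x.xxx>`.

cell (6,0): code 0100 → (6.860,1.000)–(7.000,0.839)
cell (6,1): code 1100 → (6.553,2.000)–(6.860,1.000)
cell (6,2): code 1100 → (6.884,3.000)–(6.553,2.000)
cell (6,3): code 1000 → (7.000,3.131)–(6.884,3.000)
cell (7,0): code 0110 → (7.000,0.839)–(8.000,0.298)
cell (7,3): code 1001 → (8.000,3.668)–(7.000,3.131)
cell (8,0): code 0110 → (8.000,0.298)–(9.000,0.446)
cell (8,3): code 1001 → (9.000,3.521)–(8.000,3.668)
cell (9,0): code 0010 → (9.000,0.446)–(9.646,1.000)
cell (9,1): code 0011 → (9.646,1.000)–(9.997,2.000)
cell (9,2): code 0011 → (9.997,2.000)–(9.618,3.000)
cell (9,3): code 0001 → (9.618,3.000)–(9.000,3.521)
total: 12 segments, chained into 1 closed loop(s), length Σ = 10.570329

segments=12 loops=1 length=10.570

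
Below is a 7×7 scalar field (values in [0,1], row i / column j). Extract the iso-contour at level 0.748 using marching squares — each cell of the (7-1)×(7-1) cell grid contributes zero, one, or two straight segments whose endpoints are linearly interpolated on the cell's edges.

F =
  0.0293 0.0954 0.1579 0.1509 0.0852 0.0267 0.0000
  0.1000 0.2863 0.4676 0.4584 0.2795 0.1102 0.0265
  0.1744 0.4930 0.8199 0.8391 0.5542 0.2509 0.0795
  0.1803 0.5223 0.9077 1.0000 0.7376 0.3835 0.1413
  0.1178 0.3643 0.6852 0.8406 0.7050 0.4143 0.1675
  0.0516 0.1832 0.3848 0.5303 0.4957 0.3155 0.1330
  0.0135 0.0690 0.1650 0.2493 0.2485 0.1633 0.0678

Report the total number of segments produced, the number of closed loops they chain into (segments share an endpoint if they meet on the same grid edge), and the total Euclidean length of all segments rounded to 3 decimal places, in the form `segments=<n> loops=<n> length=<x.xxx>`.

cell (1,1): code 0100 → (1.796,2.000)–(2.000,1.780)
cell (1,2): code 1100 → (1.761,3.000)–(1.796,2.000)
cell (1,3): code 1000 → (2.000,3.320)–(1.761,3.000)
cell (2,1): code 0110 → (2.000,1.780)–(3.000,1.586)
cell (2,3): code 1001 → (3.000,3.960)–(2.000,3.320)
cell (3,1): code 0010 → (3.000,1.586)–(3.718,2.000)
cell (3,2): code 0111 → (3.718,2.000)–(4.000,2.404)
cell (3,3): code 1001 → (4.000,3.683)–(3.000,3.960)
cell (4,2): code 0010 → (4.000,2.404)–(4.298,3.000)
cell (4,3): code 0001 → (4.298,3.000)–(4.000,3.683)
total: 10 segments, chained into 1 closed loop(s), length Σ = 7.677536

segments=10 loops=1 length=7.678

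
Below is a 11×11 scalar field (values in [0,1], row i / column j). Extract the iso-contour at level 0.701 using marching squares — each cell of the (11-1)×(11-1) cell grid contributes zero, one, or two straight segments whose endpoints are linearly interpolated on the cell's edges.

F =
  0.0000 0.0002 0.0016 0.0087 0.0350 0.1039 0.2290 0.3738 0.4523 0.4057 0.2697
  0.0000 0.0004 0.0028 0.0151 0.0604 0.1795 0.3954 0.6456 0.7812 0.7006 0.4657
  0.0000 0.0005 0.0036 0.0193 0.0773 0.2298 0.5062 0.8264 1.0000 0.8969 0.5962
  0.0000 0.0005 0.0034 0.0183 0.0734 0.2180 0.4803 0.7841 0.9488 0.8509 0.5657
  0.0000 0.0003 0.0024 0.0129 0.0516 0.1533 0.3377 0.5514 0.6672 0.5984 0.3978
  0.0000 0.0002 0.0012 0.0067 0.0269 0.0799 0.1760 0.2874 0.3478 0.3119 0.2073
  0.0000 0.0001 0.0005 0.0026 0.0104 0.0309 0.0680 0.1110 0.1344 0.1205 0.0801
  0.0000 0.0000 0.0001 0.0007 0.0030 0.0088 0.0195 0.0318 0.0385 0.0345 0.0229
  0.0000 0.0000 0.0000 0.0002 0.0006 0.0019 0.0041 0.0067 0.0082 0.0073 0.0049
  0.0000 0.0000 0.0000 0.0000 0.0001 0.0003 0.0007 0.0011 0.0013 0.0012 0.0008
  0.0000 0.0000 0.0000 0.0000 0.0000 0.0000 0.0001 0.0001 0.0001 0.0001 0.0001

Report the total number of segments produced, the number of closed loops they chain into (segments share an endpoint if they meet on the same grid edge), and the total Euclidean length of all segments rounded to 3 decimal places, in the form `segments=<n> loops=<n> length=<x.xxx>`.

segments=12 loops=1 length=9.595

cell (0,7): code 0100 → (0.756,8.000)–(1.000,7.409)
cell (0,8): code 1000 → (1.000,8.995)–(0.756,8.000)
cell (1,6): code 0100 → (1.306,7.000)–(2.000,6.608)
cell (1,7): code 1110 → (1.000,7.409)–(1.306,7.000)
cell (1,8): code 1101 → (1.002,9.000)–(1.000,8.995)
cell (1,9): code 1000 → (2.000,9.651)–(1.002,9.000)
cell (2,6): code 0110 → (2.000,6.608)–(3.000,6.726)
cell (2,9): code 1001 → (3.000,9.526)–(2.000,9.651)
cell (3,6): code 0010 → (3.000,6.726)–(3.357,7.000)
cell (3,7): code 0011 → (3.357,7.000)–(3.880,8.000)
cell (3,8): code 0011 → (3.880,8.000)–(3.594,9.000)
cell (3,9): code 0001 → (3.594,9.000)–(3.000,9.526)
total: 12 segments, chained into 1 closed loop(s), length Σ = 9.594772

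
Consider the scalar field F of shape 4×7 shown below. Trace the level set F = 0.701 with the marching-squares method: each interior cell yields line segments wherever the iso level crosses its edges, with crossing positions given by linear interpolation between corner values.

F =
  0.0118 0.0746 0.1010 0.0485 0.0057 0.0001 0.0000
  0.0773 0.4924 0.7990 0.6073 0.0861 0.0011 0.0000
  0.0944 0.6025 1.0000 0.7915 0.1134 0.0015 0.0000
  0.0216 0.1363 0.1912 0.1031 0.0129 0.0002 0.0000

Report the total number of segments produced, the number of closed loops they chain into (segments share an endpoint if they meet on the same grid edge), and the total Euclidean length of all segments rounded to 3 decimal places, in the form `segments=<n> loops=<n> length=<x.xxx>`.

cell (0,1): code 0100 → (0.860,2.000)–(1.000,1.680)
cell (0,2): code 1000 → (1.000,2.511)–(0.860,2.000)
cell (1,1): code 0110 → (1.000,1.680)–(2.000,1.248)
cell (1,2): code 1101 → (1.509,3.000)–(1.000,2.511)
cell (1,3): code 1000 → (2.000,3.133)–(1.509,3.000)
cell (2,1): code 0010 → (2.000,1.248)–(2.370,2.000)
cell (2,2): code 0011 → (2.370,2.000)–(2.131,3.000)
cell (2,3): code 0001 → (2.131,3.000)–(2.000,3.133)
total: 8 segments, chained into 1 closed loop(s), length Σ = 5.236836

segments=8 loops=1 length=5.237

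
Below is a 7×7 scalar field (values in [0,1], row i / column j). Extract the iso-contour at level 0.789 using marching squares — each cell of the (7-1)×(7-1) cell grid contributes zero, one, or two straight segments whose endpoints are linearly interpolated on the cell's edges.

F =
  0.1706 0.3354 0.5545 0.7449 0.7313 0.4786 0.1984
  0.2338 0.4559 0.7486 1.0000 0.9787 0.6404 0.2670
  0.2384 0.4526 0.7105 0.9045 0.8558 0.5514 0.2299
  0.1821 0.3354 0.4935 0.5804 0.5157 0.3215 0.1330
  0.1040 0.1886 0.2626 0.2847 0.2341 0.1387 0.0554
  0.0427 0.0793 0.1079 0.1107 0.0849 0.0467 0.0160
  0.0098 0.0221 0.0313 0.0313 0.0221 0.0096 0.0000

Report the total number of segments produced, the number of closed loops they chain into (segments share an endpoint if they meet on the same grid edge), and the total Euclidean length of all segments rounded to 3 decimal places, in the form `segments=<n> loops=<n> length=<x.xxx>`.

cell (0,2): code 0100 → (0.173,3.000)–(1.000,2.161)
cell (0,3): code 1100 → (0.233,4.000)–(0.173,3.000)
cell (0,4): code 1000 → (1.000,4.561)–(0.233,4.000)
cell (1,2): code 0110 → (1.000,2.161)–(2.000,2.405)
cell (1,4): code 1001 → (2.000,4.219)–(1.000,4.561)
cell (2,2): code 0010 → (2.000,2.405)–(2.356,3.000)
cell (2,3): code 0011 → (2.356,3.000)–(2.196,4.000)
cell (2,4): code 0001 → (2.196,4.000)–(2.000,4.219)
total: 8 segments, chained into 1 closed loop(s), length Σ = 7.217180

segments=8 loops=1 length=7.217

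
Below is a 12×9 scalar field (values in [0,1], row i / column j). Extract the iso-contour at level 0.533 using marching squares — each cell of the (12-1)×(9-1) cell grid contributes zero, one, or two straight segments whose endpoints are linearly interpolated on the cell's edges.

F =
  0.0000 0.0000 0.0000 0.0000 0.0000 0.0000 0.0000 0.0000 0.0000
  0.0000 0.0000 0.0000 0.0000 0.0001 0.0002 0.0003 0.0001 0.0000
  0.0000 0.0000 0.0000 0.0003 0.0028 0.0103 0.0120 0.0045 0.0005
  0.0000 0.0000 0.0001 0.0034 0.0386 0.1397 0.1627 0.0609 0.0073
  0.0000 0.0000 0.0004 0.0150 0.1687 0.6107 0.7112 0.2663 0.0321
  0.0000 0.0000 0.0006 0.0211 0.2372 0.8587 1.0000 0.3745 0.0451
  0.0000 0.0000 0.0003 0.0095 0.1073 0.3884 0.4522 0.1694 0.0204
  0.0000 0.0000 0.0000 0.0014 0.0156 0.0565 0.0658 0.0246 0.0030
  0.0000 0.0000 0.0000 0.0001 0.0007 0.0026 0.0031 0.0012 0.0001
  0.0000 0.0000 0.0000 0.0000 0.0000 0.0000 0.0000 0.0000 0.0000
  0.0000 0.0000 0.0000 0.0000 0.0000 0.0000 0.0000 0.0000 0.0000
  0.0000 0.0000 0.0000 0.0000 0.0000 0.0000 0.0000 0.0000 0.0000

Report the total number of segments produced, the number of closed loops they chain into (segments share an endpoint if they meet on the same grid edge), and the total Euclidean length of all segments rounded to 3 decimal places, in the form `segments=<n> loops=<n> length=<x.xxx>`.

cell (3,4): code 0100 → (3.835,5.000)–(4.000,4.824)
cell (3,5): code 1100 → (3.675,6.000)–(3.835,5.000)
cell (3,6): code 1000 → (4.000,6.401)–(3.675,6.000)
cell (4,4): code 0110 → (4.000,4.824)–(5.000,4.476)
cell (4,6): code 1001 → (5.000,6.747)–(4.000,6.401)
cell (5,4): code 0010 → (5.000,4.476)–(5.693,5.000)
cell (5,5): code 0011 → (5.693,5.000)–(5.853,6.000)
cell (5,6): code 0001 → (5.853,6.000)–(5.000,6.747)
total: 8 segments, chained into 1 closed loop(s), length Σ = 6.901009

segments=8 loops=1 length=6.901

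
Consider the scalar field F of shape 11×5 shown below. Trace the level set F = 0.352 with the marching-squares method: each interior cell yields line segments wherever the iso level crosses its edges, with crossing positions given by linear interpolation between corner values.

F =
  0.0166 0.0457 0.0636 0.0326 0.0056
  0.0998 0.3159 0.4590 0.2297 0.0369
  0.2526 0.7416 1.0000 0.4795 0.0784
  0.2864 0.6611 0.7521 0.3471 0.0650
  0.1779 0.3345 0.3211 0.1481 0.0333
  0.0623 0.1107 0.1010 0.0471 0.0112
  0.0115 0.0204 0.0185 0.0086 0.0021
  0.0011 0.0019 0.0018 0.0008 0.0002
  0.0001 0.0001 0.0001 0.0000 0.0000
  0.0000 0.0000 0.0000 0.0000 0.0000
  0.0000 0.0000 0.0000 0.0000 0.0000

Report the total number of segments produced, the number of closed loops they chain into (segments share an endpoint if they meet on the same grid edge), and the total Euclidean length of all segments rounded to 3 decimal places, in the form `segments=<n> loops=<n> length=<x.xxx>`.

cell (0,1): code 0100 → (0.729,2.000)–(1.000,1.252)
cell (0,2): code 1000 → (1.000,2.467)–(0.729,2.000)
cell (1,0): code 0100 → (1.085,1.000)–(2.000,0.203)
cell (1,1): code 1110 → (1.000,1.252)–(1.085,1.000)
cell (1,2): code 1101 → (1.490,3.000)–(1.000,2.467)
cell (1,3): code 1000 → (2.000,3.318)–(1.490,3.000)
cell (2,0): code 0110 → (2.000,0.203)–(3.000,0.175)
cell (2,2): code 1011 → (3.000,2.988)–(2.963,3.000)
cell (2,3): code 0001 → (2.963,3.000)–(2.000,3.318)
cell (3,0): code 0010 → (3.000,0.175)–(3.946,1.000)
cell (3,1): code 0011 → (3.946,1.000)–(3.928,2.000)
cell (3,2): code 0001 → (3.928,2.000)–(3.000,2.988)
total: 12 segments, chained into 1 closed loop(s), length Σ = 9.804158

segments=12 loops=1 length=9.804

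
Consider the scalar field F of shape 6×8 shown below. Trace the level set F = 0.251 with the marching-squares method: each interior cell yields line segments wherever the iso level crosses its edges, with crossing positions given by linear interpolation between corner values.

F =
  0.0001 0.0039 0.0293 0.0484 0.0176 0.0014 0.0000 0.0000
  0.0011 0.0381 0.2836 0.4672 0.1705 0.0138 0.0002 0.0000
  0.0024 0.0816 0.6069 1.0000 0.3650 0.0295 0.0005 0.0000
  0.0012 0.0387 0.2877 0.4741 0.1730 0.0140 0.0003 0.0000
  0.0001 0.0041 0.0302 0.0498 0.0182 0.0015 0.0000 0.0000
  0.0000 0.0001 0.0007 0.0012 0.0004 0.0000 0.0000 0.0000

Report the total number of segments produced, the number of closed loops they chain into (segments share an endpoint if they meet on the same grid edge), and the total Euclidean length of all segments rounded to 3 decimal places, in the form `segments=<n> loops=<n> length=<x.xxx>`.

cell (0,1): code 0100 → (0.872,2.000)–(1.000,1.867)
cell (0,2): code 1100 → (0.484,3.000)–(0.872,2.000)
cell (0,3): code 1000 → (1.000,3.729)–(0.484,3.000)
cell (1,1): code 0110 → (1.000,1.867)–(2.000,1.322)
cell (1,3): code 1101 → (1.414,4.000)–(1.000,3.729)
cell (1,4): code 1000 → (2.000,4.340)–(1.414,4.000)
cell (2,1): code 0110 → (2.000,1.322)–(3.000,1.853)
cell (2,3): code 1011 → (3.000,3.741)–(2.594,4.000)
cell (2,4): code 0001 → (2.594,4.000)–(2.000,4.340)
cell (3,1): code 0010 → (3.000,1.853)–(3.143,2.000)
cell (3,2): code 0011 → (3.143,2.000)–(3.526,3.000)
cell (3,3): code 0001 → (3.526,3.000)–(3.000,3.741)
total: 12 segments, chained into 1 closed loop(s), length Σ = 8.943626

segments=12 loops=1 length=8.944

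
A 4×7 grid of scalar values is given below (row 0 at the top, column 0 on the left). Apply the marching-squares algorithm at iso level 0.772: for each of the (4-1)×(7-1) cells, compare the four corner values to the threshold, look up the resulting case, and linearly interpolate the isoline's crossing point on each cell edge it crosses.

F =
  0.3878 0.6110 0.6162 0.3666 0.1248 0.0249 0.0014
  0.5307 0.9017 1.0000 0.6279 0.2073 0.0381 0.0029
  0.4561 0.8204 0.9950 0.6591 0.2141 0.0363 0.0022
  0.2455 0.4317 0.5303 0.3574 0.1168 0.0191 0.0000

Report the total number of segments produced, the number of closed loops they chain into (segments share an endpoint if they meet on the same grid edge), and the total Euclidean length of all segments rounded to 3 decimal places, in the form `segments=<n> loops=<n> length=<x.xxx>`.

cell (0,0): code 0100 → (0.554,1.000)–(1.000,0.650)
cell (0,1): code 1100 → (0.406,2.000)–(0.554,1.000)
cell (0,2): code 1000 → (1.000,2.613)–(0.406,2.000)
cell (1,0): code 0110 → (1.000,0.650)–(2.000,0.867)
cell (1,2): code 1001 → (2.000,2.664)–(1.000,2.613)
cell (2,0): code 0010 → (2.000,0.867)–(2.125,1.000)
cell (2,1): code 0011 → (2.125,1.000)–(2.480,2.000)
cell (2,2): code 0001 → (2.480,2.000)–(2.000,2.664)
total: 8 segments, chained into 1 closed loop(s), length Σ = 6.518172

segments=8 loops=1 length=6.518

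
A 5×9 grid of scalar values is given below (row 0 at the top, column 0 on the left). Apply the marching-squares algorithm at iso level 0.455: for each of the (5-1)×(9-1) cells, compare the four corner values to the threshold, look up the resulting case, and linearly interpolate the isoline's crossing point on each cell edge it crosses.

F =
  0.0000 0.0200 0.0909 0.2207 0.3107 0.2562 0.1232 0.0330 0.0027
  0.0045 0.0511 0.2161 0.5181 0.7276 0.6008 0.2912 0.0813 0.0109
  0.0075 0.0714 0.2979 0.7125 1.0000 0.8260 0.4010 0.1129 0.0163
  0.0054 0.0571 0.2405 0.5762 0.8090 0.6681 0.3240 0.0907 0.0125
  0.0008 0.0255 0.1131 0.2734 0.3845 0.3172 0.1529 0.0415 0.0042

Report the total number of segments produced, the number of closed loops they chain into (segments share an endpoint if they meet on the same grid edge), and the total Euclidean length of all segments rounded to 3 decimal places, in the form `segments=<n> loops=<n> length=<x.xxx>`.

segments=12 loops=1 length=10.796

cell (0,2): code 0100 → (0.788,3.000)–(1.000,2.791)
cell (0,3): code 1100 → (0.346,4.000)–(0.788,3.000)
cell (0,4): code 1100 → (0.577,5.000)–(0.346,4.000)
cell (0,5): code 1000 → (1.000,5.471)–(0.577,5.000)
cell (1,2): code 0110 → (1.000,2.791)–(2.000,2.379)
cell (1,5): code 1001 → (2.000,5.873)–(1.000,5.471)
cell (2,2): code 0110 → (2.000,2.379)–(3.000,2.639)
cell (2,5): code 1001 → (3.000,5.619)–(2.000,5.873)
cell (3,2): code 0010 → (3.000,2.639)–(3.400,3.000)
cell (3,3): code 0011 → (3.400,3.000)–(3.834,4.000)
cell (3,4): code 0011 → (3.834,4.000)–(3.607,5.000)
cell (3,5): code 0001 → (3.607,5.000)–(3.000,5.619)
total: 12 segments, chained into 1 closed loop(s), length Σ = 10.796403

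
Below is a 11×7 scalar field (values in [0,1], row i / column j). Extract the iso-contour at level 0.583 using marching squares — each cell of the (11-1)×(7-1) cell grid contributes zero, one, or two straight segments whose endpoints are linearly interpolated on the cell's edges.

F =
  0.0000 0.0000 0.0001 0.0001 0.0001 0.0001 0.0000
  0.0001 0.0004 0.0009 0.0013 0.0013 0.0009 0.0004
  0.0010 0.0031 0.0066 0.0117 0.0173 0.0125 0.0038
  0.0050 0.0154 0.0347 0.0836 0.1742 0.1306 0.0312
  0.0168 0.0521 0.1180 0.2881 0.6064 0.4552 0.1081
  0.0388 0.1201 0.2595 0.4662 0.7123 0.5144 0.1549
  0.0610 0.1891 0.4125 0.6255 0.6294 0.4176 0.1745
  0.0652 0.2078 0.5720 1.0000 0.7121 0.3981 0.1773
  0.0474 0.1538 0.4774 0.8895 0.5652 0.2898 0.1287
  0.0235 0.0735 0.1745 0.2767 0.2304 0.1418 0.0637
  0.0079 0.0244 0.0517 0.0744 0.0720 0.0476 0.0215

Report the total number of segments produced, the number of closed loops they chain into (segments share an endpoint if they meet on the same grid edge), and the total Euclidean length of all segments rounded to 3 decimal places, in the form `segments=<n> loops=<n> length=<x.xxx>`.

cell (3,3): code 0100 → (3.946,4.000)–(4.000,3.926)
cell (3,4): code 1000 → (4.000,4.155)–(3.946,4.000)
cell (4,3): code 0110 → (4.000,3.926)–(5.000,3.475)
cell (4,4): code 1001 → (5.000,4.653)–(4.000,4.155)
cell (5,2): code 0100 → (5.733,3.000)–(6.000,2.800)
cell (5,3): code 1110 → (5.000,3.475)–(5.733,3.000)
cell (5,4): code 1001 → (6.000,4.219)–(5.000,4.653)
cell (6,2): code 0110 → (6.000,2.800)–(7.000,2.026)
cell (6,4): code 1001 → (7.000,4.411)–(6.000,4.219)
cell (7,2): code 0110 → (7.000,2.026)–(8.000,2.256)
cell (7,3): code 1011 → (8.000,3.945)–(7.879,4.000)
cell (7,4): code 0001 → (7.879,4.000)–(7.000,4.411)
cell (8,2): code 0010 → (8.000,2.256)–(8.500,3.000)
cell (8,3): code 0001 → (8.500,3.000)–(8.000,3.945)
total: 14 segments, chained into 1 closed loop(s), length Σ = 11.145203

segments=14 loops=1 length=11.145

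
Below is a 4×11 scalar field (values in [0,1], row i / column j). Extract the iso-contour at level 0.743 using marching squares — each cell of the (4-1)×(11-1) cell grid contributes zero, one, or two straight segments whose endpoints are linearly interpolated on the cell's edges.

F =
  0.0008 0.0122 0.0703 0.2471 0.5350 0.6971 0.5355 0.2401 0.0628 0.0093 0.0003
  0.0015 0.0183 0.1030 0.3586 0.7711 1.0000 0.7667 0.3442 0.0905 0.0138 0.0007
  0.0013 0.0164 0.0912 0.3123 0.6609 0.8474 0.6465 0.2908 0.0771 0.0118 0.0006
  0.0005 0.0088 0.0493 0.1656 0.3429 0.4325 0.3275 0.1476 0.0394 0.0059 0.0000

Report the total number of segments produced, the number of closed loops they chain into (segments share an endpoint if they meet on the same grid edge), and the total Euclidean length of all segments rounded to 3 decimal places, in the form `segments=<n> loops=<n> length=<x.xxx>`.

segments=10 loops=1 length=6.200

cell (0,3): code 0100 → (0.881,4.000)–(1.000,3.932)
cell (0,4): code 1100 → (0.152,5.000)–(0.881,4.000)
cell (0,5): code 1100 → (0.897,6.000)–(0.152,5.000)
cell (0,6): code 1000 → (1.000,6.056)–(0.897,6.000)
cell (1,3): code 0010 → (1.000,3.932)–(1.255,4.000)
cell (1,4): code 0111 → (1.255,4.000)–(2.000,4.440)
cell (1,5): code 1011 → (2.000,5.520)–(1.197,6.000)
cell (1,6): code 0001 → (1.197,6.000)–(1.000,6.056)
cell (2,4): code 0010 → (2.000,4.440)–(2.252,5.000)
cell (2,5): code 0001 → (2.252,5.000)–(2.000,5.520)
total: 10 segments, chained into 1 closed loop(s), length Σ = 6.200288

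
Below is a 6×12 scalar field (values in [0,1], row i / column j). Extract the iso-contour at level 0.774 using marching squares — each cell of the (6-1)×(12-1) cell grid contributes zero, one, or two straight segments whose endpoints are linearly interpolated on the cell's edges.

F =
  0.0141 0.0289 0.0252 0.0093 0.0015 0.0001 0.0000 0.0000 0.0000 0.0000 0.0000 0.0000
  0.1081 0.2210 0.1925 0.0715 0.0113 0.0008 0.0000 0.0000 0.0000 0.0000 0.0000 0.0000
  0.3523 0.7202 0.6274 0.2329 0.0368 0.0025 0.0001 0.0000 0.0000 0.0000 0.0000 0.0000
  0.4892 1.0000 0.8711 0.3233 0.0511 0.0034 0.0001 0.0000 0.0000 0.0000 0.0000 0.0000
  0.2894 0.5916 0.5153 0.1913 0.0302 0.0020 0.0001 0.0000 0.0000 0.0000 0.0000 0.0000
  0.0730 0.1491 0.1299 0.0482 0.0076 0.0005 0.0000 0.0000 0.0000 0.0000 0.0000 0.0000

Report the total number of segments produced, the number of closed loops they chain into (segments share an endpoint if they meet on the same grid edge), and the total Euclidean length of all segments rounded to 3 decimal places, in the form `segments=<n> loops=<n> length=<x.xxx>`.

segments=6 loops=1 length=4.510

cell (2,0): code 0100 → (2.192,1.000)–(3.000,0.558)
cell (2,1): code 1100 → (2.602,2.000)–(2.192,1.000)
cell (2,2): code 1000 → (3.000,2.177)–(2.602,2.000)
cell (3,0): code 0010 → (3.000,0.558)–(3.553,1.000)
cell (3,1): code 0011 → (3.553,1.000)–(3.273,2.000)
cell (3,2): code 0001 → (3.273,2.000)–(3.000,2.177)
total: 6 segments, chained into 1 closed loop(s), length Σ = 4.510078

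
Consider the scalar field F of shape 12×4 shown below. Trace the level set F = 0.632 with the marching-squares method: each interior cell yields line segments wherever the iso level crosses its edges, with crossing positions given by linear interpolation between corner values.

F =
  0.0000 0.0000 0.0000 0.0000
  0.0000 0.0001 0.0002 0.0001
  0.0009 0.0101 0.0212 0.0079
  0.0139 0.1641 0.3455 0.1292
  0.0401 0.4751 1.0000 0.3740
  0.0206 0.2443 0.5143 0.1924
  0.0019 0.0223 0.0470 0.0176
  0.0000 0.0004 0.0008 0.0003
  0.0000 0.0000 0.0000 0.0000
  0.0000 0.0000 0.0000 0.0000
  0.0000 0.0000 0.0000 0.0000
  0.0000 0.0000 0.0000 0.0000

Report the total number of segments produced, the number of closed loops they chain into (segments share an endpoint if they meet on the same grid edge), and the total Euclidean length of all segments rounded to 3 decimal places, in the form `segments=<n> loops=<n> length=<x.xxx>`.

cell (3,1): code 0100 → (3.438,2.000)–(4.000,1.299)
cell (3,2): code 1000 → (4.000,2.588)–(3.438,2.000)
cell (4,1): code 0010 → (4.000,1.299)–(4.758,2.000)
cell (4,2): code 0001 → (4.758,2.000)–(4.000,2.588)
total: 4 segments, chained into 1 closed loop(s), length Σ = 3.703409

segments=4 loops=1 length=3.703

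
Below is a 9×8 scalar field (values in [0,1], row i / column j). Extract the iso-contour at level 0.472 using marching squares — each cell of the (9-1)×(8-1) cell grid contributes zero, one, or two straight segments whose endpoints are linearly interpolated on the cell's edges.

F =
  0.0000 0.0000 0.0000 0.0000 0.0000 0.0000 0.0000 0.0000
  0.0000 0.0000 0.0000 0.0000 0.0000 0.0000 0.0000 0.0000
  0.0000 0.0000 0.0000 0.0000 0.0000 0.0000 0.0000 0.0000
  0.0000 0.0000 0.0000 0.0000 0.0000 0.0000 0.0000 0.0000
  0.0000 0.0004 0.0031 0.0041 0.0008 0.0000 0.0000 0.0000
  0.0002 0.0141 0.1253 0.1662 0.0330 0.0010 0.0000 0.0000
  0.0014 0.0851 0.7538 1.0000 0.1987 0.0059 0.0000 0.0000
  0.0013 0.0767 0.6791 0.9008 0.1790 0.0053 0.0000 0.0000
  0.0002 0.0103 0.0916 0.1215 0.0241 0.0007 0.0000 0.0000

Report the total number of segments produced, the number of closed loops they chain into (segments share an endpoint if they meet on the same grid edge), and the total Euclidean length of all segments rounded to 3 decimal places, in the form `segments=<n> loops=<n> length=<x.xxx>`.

segments=8 loops=1 length=6.873

cell (5,1): code 0100 → (5.552,2.000)–(6.000,1.579)
cell (5,2): code 1100 → (5.367,3.000)–(5.552,2.000)
cell (5,3): code 1000 → (6.000,3.659)–(5.367,3.000)
cell (6,1): code 0110 → (6.000,1.579)–(7.000,1.656)
cell (6,3): code 1001 → (7.000,3.594)–(6.000,3.659)
cell (7,1): code 0010 → (7.000,1.656)–(7.353,2.000)
cell (7,2): code 0011 → (7.353,2.000)–(7.550,3.000)
cell (7,3): code 0001 → (7.550,3.000)–(7.000,3.594)
total: 8 segments, chained into 1 closed loop(s), length Σ = 6.872767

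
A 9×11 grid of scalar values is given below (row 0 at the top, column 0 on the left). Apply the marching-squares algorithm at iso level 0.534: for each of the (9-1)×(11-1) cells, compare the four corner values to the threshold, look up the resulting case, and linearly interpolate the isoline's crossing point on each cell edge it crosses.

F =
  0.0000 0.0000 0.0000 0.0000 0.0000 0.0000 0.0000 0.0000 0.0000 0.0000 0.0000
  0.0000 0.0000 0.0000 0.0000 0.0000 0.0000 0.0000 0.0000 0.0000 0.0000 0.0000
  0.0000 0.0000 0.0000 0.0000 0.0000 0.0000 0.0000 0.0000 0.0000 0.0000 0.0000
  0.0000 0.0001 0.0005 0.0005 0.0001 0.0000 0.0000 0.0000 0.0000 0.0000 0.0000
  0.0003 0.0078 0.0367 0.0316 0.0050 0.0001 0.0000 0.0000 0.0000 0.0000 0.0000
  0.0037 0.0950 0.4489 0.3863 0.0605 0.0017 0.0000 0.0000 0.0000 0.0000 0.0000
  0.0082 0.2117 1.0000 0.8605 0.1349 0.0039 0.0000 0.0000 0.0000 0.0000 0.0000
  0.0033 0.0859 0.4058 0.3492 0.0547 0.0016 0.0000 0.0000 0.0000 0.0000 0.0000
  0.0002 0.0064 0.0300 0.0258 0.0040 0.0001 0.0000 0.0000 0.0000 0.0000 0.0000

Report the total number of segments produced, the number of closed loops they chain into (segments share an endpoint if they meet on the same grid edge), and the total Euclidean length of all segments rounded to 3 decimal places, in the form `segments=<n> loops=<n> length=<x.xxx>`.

segments=6 loops=1 length=5.640

cell (5,1): code 0100 → (5.154,2.000)–(6.000,1.409)
cell (5,2): code 1100 → (5.311,3.000)–(5.154,2.000)
cell (5,3): code 1000 → (6.000,3.450)–(5.311,3.000)
cell (6,1): code 0010 → (6.000,1.409)–(6.784,2.000)
cell (6,2): code 0011 → (6.784,2.000)–(6.639,3.000)
cell (6,3): code 0001 → (6.639,3.000)–(6.000,3.450)
total: 6 segments, chained into 1 closed loop(s), length Σ = 5.640335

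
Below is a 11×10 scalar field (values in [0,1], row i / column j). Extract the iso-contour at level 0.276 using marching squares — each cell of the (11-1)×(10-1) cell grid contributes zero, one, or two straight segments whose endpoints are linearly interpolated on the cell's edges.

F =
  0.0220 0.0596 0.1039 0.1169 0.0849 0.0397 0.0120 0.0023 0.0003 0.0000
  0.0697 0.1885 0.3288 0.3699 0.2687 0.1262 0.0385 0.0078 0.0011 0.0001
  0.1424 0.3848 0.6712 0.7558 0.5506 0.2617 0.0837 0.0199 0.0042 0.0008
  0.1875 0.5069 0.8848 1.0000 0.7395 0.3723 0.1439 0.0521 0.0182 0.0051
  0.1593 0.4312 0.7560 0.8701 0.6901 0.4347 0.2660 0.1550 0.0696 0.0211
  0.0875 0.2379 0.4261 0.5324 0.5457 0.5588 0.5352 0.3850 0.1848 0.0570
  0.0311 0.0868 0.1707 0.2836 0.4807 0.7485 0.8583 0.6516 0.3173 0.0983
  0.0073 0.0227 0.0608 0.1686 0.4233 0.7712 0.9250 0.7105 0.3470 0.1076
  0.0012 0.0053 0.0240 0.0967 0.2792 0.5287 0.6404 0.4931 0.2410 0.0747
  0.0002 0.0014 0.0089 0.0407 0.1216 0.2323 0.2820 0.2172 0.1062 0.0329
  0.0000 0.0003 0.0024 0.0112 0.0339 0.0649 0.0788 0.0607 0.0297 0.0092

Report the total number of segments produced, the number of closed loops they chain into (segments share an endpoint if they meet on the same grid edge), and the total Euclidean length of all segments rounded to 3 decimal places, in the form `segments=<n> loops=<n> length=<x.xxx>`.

cell (0,1): code 0100 → (0.765,2.000)–(1.000,1.624)
cell (0,2): code 1100 → (0.629,3.000)–(0.765,2.000)
cell (0,3): code 1000 → (1.000,3.928)–(0.629,3.000)
cell (1,0): code 0100 → (1.446,1.000)–(2.000,0.551)
cell (1,1): code 1110 → (1.000,1.624)–(1.446,1.000)
cell (1,3): code 1101 → (1.026,4.000)–(1.000,3.928)
cell (1,4): code 1000 → (2.000,4.951)–(1.026,4.000)
cell (2,0): code 0110 → (2.000,0.551)–(3.000,0.277)
cell (2,4): code 1101 → (2.129,5.000)–(2.000,4.951)
cell (2,5): code 1000 → (3.000,5.422)–(2.129,5.000)
cell (3,0): code 0110 → (3.000,0.277)–(4.000,0.429)
cell (3,5): code 1001 → (4.000,5.941)–(3.000,5.422)
cell (4,0): code 0010 → (4.000,0.429)–(4.803,1.000)
cell (4,1): code 0111 → (4.803,1.000)–(5.000,1.202)
cell (4,5): code 1101 → (4.037,6.000)–(4.000,5.941)
cell (4,6): code 1100 → (4.526,7.000)–(4.037,6.000)
cell (4,7): code 1000 → (5.000,7.544)–(4.526,7.000)
cell (5,1): code 0010 → (5.000,1.202)–(5.588,2.000)
cell (5,2): code 0111 → (5.588,2.000)–(6.000,2.933)
cell (5,7): code 1101 → (5.688,8.000)–(5.000,7.544)
cell (5,8): code 1000 → (6.000,8.189)–(5.688,8.000)
cell (6,2): code 0010 → (6.000,2.933)–(6.066,3.000)
cell (6,3): code 0111 → (6.066,3.000)–(7.000,3.422)
cell (6,8): code 1001 → (7.000,8.297)–(6.000,8.189)
cell (7,3): code 0110 → (7.000,3.422)–(8.000,3.982)
cell (7,7): code 1011 → (8.000,7.861)–(7.670,8.000)
cell (7,8): code 0001 → (7.670,8.000)–(7.000,8.297)
cell (8,3): code 0010 → (8.000,3.982)–(8.020,4.000)
cell (8,4): code 0011 → (8.020,4.000)–(8.853,5.000)
cell (8,5): code 0111 → (8.853,5.000)–(9.000,5.879)
cell (8,6): code 1011 → (9.000,6.093)–(8.787,7.000)
cell (8,7): code 0001 → (8.787,7.000)–(8.000,7.861)
cell (9,5): code 0010 → (9.000,5.879)–(9.030,6.000)
cell (9,6): code 0001 → (9.030,6.000)–(9.000,6.093)
total: 34 segments, chained into 1 closed loop(s), length Σ = 24.924838

segments=34 loops=1 length=24.925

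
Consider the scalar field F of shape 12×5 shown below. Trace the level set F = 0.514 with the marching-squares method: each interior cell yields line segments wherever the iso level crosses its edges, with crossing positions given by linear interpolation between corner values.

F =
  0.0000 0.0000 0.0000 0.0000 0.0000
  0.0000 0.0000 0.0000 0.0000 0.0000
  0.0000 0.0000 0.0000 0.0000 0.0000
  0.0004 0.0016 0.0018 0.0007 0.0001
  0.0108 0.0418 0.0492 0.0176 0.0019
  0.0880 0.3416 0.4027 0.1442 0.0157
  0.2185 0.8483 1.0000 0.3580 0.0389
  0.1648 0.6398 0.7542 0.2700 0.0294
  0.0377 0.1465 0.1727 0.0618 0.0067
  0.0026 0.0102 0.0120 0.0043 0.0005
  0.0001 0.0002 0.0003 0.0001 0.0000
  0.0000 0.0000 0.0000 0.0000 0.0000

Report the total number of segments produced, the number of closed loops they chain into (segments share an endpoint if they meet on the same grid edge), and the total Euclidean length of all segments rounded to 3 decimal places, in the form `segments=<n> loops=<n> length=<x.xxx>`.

cell (5,0): code 0100 → (5.340,1.000)–(6.000,0.469)
cell (5,1): code 1100 → (5.186,2.000)–(5.340,1.000)
cell (5,2): code 1000 → (6.000,2.757)–(5.186,2.000)
cell (6,0): code 0110 → (6.000,0.469)–(7.000,0.735)
cell (6,2): code 1001 → (7.000,2.496)–(6.000,2.757)
cell (7,0): code 0010 → (7.000,0.735)–(7.255,1.000)
cell (7,1): code 0011 → (7.255,1.000)–(7.413,2.000)
cell (7,2): code 0001 → (7.413,2.000)–(7.000,2.496)
total: 8 segments, chained into 1 closed loop(s), length Σ = 7.063765

segments=8 loops=1 length=7.064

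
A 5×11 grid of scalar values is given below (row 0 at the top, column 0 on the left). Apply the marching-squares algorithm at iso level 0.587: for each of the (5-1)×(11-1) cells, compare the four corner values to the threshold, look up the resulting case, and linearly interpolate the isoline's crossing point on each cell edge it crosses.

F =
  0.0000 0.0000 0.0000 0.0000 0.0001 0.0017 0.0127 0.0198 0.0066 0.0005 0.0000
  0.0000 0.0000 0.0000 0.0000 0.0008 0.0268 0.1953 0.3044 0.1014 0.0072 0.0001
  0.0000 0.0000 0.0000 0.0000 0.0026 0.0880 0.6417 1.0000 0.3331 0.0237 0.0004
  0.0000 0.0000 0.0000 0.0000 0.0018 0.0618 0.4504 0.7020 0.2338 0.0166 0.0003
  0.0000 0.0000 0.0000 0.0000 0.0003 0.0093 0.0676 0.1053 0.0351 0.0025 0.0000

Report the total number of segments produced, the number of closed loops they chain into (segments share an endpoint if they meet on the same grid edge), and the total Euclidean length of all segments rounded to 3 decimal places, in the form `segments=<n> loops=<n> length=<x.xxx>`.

cell (1,5): code 0100 → (1.877,6.000)–(2.000,5.901)
cell (1,6): code 1100 → (1.406,7.000)–(1.877,6.000)
cell (1,7): code 1000 → (2.000,7.619)–(1.406,7.000)
cell (2,5): code 0010 → (2.000,5.901)–(2.286,6.000)
cell (2,6): code 0111 → (2.286,6.000)–(3.000,6.543)
cell (2,7): code 1001 → (3.000,7.246)–(2.000,7.619)
cell (3,6): code 0010 → (3.000,6.543)–(3.193,7.000)
cell (3,7): code 0001 → (3.193,7.000)–(3.000,7.246)
total: 8 segments, chained into 1 closed loop(s), length Σ = 5.196104

segments=8 loops=1 length=5.196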